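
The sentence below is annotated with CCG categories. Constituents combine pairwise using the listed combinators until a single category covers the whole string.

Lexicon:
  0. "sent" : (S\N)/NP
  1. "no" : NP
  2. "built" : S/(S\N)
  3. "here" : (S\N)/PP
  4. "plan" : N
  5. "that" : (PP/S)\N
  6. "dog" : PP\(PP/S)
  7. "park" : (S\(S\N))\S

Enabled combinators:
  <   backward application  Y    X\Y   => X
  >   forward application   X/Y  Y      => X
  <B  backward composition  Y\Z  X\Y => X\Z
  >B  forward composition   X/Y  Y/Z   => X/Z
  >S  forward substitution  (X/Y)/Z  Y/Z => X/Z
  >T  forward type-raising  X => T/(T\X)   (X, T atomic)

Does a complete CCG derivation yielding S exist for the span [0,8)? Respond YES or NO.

YES

[0,8] S   <
  [0,2] S\N   >
    [0,1] "sent" : (S\N)/NP
    [1,2] "no" : NP
  [2,8] S\(S\N)   <
    [2,7] S   >
      [2,3] "built" : S/(S\N)
      [3,7] S\N   >
        [3,4] "here" : (S\N)/PP
        [4,7] PP   >
          [4,5] PP/(PP\N)   >T
            [4,5] "plan" : N
          [5,7] PP\N   <B
            [5,6] "that" : (PP/S)\N
            [6,7] "dog" : PP\(PP/S)
    [7,8] "park" : (S\(S\N))\S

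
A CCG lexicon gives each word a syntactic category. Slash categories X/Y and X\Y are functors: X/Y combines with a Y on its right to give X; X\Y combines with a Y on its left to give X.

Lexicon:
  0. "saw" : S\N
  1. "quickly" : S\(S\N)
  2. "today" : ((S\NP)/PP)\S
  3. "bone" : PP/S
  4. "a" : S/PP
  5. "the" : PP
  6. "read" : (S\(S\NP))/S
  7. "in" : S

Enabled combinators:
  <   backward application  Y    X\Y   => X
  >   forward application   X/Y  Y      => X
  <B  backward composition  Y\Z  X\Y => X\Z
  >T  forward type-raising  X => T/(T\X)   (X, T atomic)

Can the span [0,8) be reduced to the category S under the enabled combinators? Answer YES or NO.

YES

[0,8] S   <
  [0,6] S\NP   >
    [0,3] (S\NP)/PP   <
      [0,2] S   <
        [0,1] "saw" : S\N
        [1,2] "quickly" : S\(S\N)
      [2,3] "today" : ((S\NP)/PP)\S
    [3,6] PP   >
      [3,4] "bone" : PP/S
      [4,6] S   >
        [4,5] "a" : S/PP
        [5,6] "the" : PP
  [6,8] S\(S\NP)   >
    [6,7] "read" : (S\(S\NP))/S
    [7,8] "in" : S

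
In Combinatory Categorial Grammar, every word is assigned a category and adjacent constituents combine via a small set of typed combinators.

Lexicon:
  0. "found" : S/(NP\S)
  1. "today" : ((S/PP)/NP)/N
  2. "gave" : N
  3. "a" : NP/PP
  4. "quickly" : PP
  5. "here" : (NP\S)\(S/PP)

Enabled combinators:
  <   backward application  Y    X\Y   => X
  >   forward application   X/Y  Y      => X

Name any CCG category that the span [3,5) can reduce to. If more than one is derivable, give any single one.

[0,6] S   >
  [0,1] "found" : S/(NP\S)
  [1,6] NP\S   <
    [1,5] S/PP   >
      [1,3] (S/PP)/NP   >
        [1,2] "today" : ((S/PP)/NP)/N
        [2,3] "gave" : N
      [3,5] NP   >
        [3,4] "a" : NP/PP
        [4,5] "quickly" : PP
    [5,6] "here" : (NP\S)\(S/PP)

NP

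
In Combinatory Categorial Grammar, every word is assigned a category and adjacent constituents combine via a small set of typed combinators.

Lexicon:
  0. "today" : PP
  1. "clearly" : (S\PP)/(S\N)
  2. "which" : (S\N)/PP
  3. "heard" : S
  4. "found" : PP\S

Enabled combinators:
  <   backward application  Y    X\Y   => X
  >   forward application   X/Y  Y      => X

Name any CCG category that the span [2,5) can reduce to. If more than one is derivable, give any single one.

S\N

[0,5] S   <
  [0,1] "today" : PP
  [1,5] S\PP   >
    [1,2] "clearly" : (S\PP)/(S\N)
    [2,5] S\N   >
      [2,3] "which" : (S\N)/PP
      [3,5] PP   <
        [3,4] "heard" : S
        [4,5] "found" : PP\S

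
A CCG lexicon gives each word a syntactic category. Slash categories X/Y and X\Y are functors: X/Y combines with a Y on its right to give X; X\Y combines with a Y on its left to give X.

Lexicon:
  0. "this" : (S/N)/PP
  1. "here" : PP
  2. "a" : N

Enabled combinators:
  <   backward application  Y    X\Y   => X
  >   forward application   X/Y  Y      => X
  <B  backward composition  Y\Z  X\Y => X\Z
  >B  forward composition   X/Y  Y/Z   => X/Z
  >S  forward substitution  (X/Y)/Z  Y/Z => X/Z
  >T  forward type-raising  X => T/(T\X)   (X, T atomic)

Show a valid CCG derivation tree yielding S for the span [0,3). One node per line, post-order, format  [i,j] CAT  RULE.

[0,1] (S/N)/PP  lex  "this"
[1,2] PP  lex  "here"
[0,2] S/N  >  k=1
[2,3] N  lex  "a"
[0,3] S  >  k=2

[0,3] S   >
  [0,2] S/N   >
    [0,1] "this" : (S/N)/PP
    [1,2] "here" : PP
  [2,3] "a" : N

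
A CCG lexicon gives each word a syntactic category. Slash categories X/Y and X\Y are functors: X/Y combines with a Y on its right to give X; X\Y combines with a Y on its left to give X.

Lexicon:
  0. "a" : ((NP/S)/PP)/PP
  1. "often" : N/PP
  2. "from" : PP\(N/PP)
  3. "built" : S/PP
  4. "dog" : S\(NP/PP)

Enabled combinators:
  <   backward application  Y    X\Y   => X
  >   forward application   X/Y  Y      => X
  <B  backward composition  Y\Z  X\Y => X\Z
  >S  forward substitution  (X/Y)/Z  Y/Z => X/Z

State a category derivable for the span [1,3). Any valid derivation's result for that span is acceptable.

PP

[0,5] S   <
  [0,4] NP/PP   >S
    [0,3] (NP/S)/PP   >
      [0,1] "a" : ((NP/S)/PP)/PP
      [1,3] PP   <
        [1,2] "often" : N/PP
        [2,3] "from" : PP\(N/PP)
    [3,4] "built" : S/PP
  [4,5] "dog" : S\(NP/PP)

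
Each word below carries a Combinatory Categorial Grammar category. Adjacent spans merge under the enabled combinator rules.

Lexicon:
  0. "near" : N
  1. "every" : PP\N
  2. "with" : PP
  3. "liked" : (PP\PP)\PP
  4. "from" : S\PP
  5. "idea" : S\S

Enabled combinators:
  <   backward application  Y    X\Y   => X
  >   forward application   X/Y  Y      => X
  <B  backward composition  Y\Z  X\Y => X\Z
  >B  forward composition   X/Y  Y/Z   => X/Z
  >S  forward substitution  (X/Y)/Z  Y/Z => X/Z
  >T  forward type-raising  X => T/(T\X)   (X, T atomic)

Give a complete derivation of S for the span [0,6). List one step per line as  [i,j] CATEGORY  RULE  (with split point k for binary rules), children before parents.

[0,6] S   <
  [0,2] PP   >
    [0,1] PP/(PP\N)   >T
      [0,1] "near" : N
    [1,2] "every" : PP\N
  [2,6] S\PP   <B
    [2,4] PP\PP   <
      [2,3] "with" : PP
      [3,4] "liked" : (PP\PP)\PP
    [4,6] S\PP   <B
      [4,5] "from" : S\PP
      [5,6] "idea" : S\S

[0,1] N  lex  "near"
[0,1] PP/(PP\N)  >T
[1,2] PP\N  lex  "every"
[0,2] PP  >  k=1
[2,3] PP  lex  "with"
[3,4] (PP\PP)\PP  lex  "liked"
[2,4] PP\PP  <  k=3
[4,5] S\PP  lex  "from"
[5,6] S\S  lex  "idea"
[4,6] S\PP  <B  k=5
[2,6] S\PP  <B  k=4
[0,6] S  <  k=2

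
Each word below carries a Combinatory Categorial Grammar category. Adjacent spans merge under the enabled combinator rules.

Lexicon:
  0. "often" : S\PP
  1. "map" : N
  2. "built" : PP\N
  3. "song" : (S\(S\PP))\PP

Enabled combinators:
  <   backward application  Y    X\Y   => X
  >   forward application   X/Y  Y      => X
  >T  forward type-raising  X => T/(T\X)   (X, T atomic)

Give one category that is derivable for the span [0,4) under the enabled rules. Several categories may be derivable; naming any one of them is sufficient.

[0,4] S   <
  [0,1] "often" : S\PP
  [1,4] S\(S\PP)   <
    [1,3] PP   <
      [1,2] "map" : N
      [2,3] "built" : PP\N
    [3,4] "song" : (S\(S\PP))\PP

S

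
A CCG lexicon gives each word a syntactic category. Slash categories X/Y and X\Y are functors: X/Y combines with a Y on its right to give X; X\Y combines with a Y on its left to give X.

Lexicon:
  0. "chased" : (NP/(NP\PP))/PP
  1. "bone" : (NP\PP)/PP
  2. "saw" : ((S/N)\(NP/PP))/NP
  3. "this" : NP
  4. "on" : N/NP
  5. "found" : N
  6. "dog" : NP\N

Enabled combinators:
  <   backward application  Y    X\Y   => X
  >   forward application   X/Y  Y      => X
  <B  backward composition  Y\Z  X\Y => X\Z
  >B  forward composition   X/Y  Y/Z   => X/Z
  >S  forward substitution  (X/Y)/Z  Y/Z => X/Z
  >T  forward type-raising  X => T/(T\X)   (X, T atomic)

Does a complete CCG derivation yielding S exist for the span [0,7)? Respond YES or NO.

[0,7] S   >
  [0,4] S/N   <
    [0,2] NP/PP   >S
      [0,1] "chased" : (NP/(NP\PP))/PP
      [1,2] "bone" : (NP\PP)/PP
    [2,4] (S/N)\(NP/PP)   >
      [2,3] "saw" : ((S/N)\(NP/PP))/NP
      [3,4] "this" : NP
  [4,7] N   >
    [4,5] "on" : N/NP
    [5,7] NP   >
      [5,6] NP/(NP\N)   >T
        [5,6] "found" : N
      [6,7] "dog" : NP\N

YES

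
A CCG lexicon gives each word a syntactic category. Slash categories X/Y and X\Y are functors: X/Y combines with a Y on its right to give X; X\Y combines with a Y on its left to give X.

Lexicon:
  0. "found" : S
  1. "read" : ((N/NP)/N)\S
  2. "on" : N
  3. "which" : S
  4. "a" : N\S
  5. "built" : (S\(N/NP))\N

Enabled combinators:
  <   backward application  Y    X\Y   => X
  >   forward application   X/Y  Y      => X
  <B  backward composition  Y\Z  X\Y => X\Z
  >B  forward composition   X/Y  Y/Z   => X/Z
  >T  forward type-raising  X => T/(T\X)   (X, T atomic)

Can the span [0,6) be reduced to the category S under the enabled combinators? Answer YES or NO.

[0,6] S   <
  [0,3] N/NP   >
    [0,2] (N/NP)/N   <
      [0,1] "found" : S
      [1,2] "read" : ((N/NP)/N)\S
    [2,3] "on" : N
  [3,6] S\(N/NP)   <
    [3,5] N   <
      [3,4] "which" : S
      [4,5] "a" : N\S
    [5,6] "built" : (S\(N/NP))\N

YES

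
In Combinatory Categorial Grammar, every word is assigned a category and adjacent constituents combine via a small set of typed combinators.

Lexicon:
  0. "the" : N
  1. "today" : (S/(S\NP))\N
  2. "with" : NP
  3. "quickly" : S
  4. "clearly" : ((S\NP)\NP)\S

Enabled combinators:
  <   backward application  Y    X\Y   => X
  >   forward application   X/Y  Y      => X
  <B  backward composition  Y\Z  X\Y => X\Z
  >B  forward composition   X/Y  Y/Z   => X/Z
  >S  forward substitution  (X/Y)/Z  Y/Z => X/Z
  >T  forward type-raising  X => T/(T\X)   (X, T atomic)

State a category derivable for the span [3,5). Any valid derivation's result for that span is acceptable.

(S\NP)\NP

[0,5] S   >
  [0,2] S/(S\NP)   <
    [0,1] "the" : N
    [1,2] "today" : (S/(S\NP))\N
  [2,5] S\NP   <
    [2,3] "with" : NP
    [3,5] (S\NP)\NP   <
      [3,4] "quickly" : S
      [4,5] "clearly" : ((S\NP)\NP)\S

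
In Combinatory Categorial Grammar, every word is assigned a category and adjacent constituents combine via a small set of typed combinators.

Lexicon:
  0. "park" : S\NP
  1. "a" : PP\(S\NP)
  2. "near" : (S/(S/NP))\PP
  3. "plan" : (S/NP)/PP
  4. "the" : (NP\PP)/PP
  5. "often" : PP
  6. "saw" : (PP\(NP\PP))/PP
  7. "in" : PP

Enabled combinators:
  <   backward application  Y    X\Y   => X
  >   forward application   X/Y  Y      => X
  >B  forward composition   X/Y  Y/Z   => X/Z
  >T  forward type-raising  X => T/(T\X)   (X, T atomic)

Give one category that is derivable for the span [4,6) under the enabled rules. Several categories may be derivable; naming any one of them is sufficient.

[0,8] S   >
  [0,4] S/PP   >B
    [0,3] S/(S/NP)   <
      [0,2] PP   <
        [0,1] "park" : S\NP
        [1,2] "a" : PP\(S\NP)
      [2,3] "near" : (S/(S/NP))\PP
    [3,4] "plan" : (S/NP)/PP
  [4,8] PP   <
    [4,6] NP\PP   >
      [4,5] "the" : (NP\PP)/PP
      [5,6] "often" : PP
    [6,8] PP\(NP\PP)   >
      [6,7] "saw" : (PP\(NP\PP))/PP
      [7,8] "in" : PP

NP\PP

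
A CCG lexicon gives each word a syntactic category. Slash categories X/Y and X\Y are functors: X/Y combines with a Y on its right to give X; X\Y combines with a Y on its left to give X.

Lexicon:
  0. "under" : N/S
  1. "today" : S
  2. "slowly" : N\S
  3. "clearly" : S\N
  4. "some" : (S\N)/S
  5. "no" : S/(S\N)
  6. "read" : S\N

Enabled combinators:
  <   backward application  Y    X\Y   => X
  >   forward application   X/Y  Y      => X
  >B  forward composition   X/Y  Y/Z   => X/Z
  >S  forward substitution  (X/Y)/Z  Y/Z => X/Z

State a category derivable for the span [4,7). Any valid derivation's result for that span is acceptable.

[0,7] S   <
  [0,4] N   >
    [0,1] "under" : N/S
    [1,4] S   <
      [1,3] N   <
        [1,2] "today" : S
        [2,3] "slowly" : N\S
      [3,4] "clearly" : S\N
  [4,7] S\N   >
    [4,5] "some" : (S\N)/S
    [5,7] S   >
      [5,6] "no" : S/(S\N)
      [6,7] "read" : S\N

S\N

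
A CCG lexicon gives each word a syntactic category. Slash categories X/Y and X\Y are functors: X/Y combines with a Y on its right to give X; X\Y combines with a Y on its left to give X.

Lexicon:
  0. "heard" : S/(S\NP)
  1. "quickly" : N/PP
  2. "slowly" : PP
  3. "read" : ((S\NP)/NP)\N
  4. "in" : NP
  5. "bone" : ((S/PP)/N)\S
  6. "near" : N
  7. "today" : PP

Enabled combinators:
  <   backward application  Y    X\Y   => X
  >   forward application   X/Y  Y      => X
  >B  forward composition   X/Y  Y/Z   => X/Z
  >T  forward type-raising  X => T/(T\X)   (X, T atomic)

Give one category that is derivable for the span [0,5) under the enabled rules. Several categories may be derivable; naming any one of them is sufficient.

[0,8] S   >
  [0,7] S/PP   >
    [0,6] (S/PP)/N   <
      [0,5] S   >
        [0,1] "heard" : S/(S\NP)
        [1,5] S\NP   >
          [1,4] (S\NP)/NP   <
            [1,3] N   >
              [1,2] "quickly" : N/PP
              [2,3] "slowly" : PP
            [3,4] "read" : ((S\NP)/NP)\N
          [4,5] "in" : NP
      [5,6] "bone" : ((S/PP)/N)\S
    [6,7] "near" : N
  [7,8] "today" : PP

S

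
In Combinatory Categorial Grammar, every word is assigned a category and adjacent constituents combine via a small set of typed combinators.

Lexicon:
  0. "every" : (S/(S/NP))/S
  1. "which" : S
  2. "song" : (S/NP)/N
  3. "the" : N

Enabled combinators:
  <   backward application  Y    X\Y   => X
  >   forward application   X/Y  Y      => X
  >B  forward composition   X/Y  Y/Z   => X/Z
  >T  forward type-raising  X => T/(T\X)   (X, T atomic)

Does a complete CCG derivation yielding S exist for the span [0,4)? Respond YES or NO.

YES

[0,4] S   >
  [0,3] S/N   >B
    [0,2] S/(S/NP)   >
      [0,1] "every" : (S/(S/NP))/S
      [1,2] "which" : S
    [2,3] "song" : (S/NP)/N
  [3,4] "the" : N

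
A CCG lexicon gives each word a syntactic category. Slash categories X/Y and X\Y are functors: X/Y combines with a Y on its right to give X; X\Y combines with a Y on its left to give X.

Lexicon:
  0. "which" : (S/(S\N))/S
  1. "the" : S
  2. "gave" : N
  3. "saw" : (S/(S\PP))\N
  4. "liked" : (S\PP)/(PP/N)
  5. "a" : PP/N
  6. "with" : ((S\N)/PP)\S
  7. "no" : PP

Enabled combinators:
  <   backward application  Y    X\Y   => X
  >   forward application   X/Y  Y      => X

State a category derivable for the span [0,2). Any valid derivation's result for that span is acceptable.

S/(S\N)

[0,8] S   >
  [0,2] S/(S\N)   >
    [0,1] "which" : (S/(S\N))/S
    [1,2] "the" : S
  [2,8] S\N   >
    [2,7] (S\N)/PP   <
      [2,6] S   >
        [2,4] S/(S\PP)   <
          [2,3] "gave" : N
          [3,4] "saw" : (S/(S\PP))\N
        [4,6] S\PP   >
          [4,5] "liked" : (S\PP)/(PP/N)
          [5,6] "a" : PP/N
      [6,7] "with" : ((S\N)/PP)\S
    [7,8] "no" : PP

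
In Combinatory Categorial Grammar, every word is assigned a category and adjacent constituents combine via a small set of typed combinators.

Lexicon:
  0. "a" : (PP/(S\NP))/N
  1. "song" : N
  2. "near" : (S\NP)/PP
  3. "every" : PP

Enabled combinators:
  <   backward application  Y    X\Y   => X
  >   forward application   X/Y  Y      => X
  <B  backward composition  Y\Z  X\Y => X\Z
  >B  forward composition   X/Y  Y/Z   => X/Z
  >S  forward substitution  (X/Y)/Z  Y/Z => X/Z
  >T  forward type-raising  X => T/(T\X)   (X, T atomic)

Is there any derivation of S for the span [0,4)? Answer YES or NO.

NO

(PP/(S\NP))/N N (S\NP)/PP PP
CKY chart[0,4] = {N/(N\PP), NP/(NP\PP), PP, PP/(PP\PP), S/(S\PP)}; S ∉ chart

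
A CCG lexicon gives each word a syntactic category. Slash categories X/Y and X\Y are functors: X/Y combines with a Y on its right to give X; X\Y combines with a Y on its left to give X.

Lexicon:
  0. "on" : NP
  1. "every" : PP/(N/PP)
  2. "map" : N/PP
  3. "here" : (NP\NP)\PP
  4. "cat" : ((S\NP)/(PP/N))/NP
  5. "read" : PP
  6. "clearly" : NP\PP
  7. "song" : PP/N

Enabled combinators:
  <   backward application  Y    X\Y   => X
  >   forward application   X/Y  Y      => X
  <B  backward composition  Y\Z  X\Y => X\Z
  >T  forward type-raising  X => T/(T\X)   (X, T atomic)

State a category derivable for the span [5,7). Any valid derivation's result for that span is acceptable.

NP

[0,8] S   >
  [0,1] S/(S\NP)   >T
    [0,1] "on" : NP
  [1,8] S\NP   <B
    [1,4] NP\NP   <
      [1,3] PP   >
        [1,2] "every" : PP/(N/PP)
        [2,3] "map" : N/PP
      [3,4] "here" : (NP\NP)\PP
    [4,8] S\NP   >
      [4,7] (S\NP)/(PP/N)   >
        [4,5] "cat" : ((S\NP)/(PP/N))/NP
        [5,7] NP   <
          [5,6] "read" : PP
          [6,7] "clearly" : NP\PP
      [7,8] "song" : PP/N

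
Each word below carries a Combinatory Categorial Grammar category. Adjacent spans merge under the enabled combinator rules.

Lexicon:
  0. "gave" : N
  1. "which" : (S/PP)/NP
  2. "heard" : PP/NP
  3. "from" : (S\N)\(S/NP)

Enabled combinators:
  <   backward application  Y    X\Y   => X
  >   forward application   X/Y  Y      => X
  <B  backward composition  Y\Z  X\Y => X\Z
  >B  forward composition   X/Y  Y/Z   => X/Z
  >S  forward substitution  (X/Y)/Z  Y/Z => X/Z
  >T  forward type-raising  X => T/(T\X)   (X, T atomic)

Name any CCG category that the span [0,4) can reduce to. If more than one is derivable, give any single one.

[0,4] S   >
  [0,1] S/(S\N)   >T
    [0,1] "gave" : N
  [1,4] S\N   <
    [1,3] S/NP   >S
      [1,2] "which" : (S/PP)/NP
      [2,3] "heard" : PP/NP
    [3,4] "from" : (S\N)\(S/NP)

S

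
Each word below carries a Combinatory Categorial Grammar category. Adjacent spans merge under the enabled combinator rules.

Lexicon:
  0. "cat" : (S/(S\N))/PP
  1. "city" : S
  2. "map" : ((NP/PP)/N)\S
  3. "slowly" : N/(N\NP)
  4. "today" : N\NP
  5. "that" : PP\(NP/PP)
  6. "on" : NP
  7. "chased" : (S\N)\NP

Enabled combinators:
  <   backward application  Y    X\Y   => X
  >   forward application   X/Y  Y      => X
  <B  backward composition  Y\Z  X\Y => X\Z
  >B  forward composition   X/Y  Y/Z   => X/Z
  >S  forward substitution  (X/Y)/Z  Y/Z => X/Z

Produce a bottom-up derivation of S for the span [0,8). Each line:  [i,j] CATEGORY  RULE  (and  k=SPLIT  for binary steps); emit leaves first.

[0,1] (S/(S\N))/PP  lex  "cat"
[1,2] S  lex  "city"
[2,3] ((NP/PP)/N)\S  lex  "map"
[1,3] (NP/PP)/N  <  k=2
[3,4] N/(N\NP)  lex  "slowly"
[4,5] N\NP  lex  "today"
[3,5] N  >  k=4
[1,5] NP/PP  >  k=3
[5,6] PP\(NP/PP)  lex  "that"
[1,6] PP  <  k=5
[0,6] S/(S\N)  >  k=1
[6,7] NP  lex  "on"
[7,8] (S\N)\NP  lex  "chased"
[6,8] S\N  <  k=7
[0,8] S  >  k=6

[0,8] S   >
  [0,6] S/(S\N)   >
    [0,1] "cat" : (S/(S\N))/PP
    [1,6] PP   <
      [1,5] NP/PP   >
        [1,3] (NP/PP)/N   <
          [1,2] "city" : S
          [2,3] "map" : ((NP/PP)/N)\S
        [3,5] N   >
          [3,4] "slowly" : N/(N\NP)
          [4,5] "today" : N\NP
      [5,6] "that" : PP\(NP/PP)
  [6,8] S\N   <
    [6,7] "on" : NP
    [7,8] "chased" : (S\N)\NP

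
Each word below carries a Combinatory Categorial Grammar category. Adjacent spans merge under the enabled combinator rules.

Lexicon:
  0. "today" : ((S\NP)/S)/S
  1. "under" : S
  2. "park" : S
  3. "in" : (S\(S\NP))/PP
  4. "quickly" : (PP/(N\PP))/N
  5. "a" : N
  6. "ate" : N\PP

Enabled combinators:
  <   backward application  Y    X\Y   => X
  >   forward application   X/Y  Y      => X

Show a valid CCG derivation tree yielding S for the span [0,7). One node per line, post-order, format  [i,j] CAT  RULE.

[0,1] ((S\NP)/S)/S  lex  "today"
[1,2] S  lex  "under"
[0,2] (S\NP)/S  >  k=1
[2,3] S  lex  "park"
[0,3] S\NP  >  k=2
[3,4] (S\(S\NP))/PP  lex  "in"
[4,5] (PP/(N\PP))/N  lex  "quickly"
[5,6] N  lex  "a"
[4,6] PP/(N\PP)  >  k=5
[6,7] N\PP  lex  "ate"
[4,7] PP  >  k=6
[3,7] S\(S\NP)  >  k=4
[0,7] S  <  k=3

[0,7] S   <
  [0,3] S\NP   >
    [0,2] (S\NP)/S   >
      [0,1] "today" : ((S\NP)/S)/S
      [1,2] "under" : S
    [2,3] "park" : S
  [3,7] S\(S\NP)   >
    [3,4] "in" : (S\(S\NP))/PP
    [4,7] PP   >
      [4,6] PP/(N\PP)   >
        [4,5] "quickly" : (PP/(N\PP))/N
        [5,6] "a" : N
      [6,7] "ate" : N\PP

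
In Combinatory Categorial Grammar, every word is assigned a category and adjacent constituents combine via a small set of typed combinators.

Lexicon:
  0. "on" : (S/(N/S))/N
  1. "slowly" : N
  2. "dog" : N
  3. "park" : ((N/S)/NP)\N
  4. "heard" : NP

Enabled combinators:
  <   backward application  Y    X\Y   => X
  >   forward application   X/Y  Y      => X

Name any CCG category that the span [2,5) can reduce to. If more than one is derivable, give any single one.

[0,5] S   >
  [0,2] S/(N/S)   >
    [0,1] "on" : (S/(N/S))/N
    [1,2] "slowly" : N
  [2,5] N/S   >
    [2,4] (N/S)/NP   <
      [2,3] "dog" : N
      [3,4] "park" : ((N/S)/NP)\N
    [4,5] "heard" : NP

N/S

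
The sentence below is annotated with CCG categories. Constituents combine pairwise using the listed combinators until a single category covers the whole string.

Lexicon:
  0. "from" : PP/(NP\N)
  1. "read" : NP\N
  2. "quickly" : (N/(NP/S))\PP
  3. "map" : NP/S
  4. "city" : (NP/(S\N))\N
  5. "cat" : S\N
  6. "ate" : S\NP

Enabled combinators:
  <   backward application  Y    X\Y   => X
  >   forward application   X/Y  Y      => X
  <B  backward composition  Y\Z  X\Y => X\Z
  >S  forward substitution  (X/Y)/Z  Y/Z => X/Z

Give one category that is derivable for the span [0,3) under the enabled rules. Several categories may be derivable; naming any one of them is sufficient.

[0,7] S   <
  [0,6] NP   >
    [0,5] NP/(S\N)   <
      [0,4] N   >
        [0,3] N/(NP/S)   <
          [0,2] PP   >
            [0,1] "from" : PP/(NP\N)
            [1,2] "read" : NP\N
          [2,3] "quickly" : (N/(NP/S))\PP
        [3,4] "map" : NP/S
      [4,5] "city" : (NP/(S\N))\N
    [5,6] "cat" : S\N
  [6,7] "ate" : S\NP

N/(NP/S)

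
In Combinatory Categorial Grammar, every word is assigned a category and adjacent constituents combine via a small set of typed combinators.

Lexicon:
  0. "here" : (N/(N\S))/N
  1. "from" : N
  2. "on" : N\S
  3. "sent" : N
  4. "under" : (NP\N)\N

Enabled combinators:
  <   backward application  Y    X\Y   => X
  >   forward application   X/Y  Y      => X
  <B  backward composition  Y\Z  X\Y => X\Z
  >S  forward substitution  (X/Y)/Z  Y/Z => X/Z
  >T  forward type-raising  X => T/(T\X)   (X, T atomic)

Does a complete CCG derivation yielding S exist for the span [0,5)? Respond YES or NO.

(N/(N\S))/N N N\S N (NP\N)\N
CKY chart[0,5] = {N/(N\NP), NP, NP/(NP\NP), PP/(PP\NP), S/(S\NP)}; S ∉ chart

NO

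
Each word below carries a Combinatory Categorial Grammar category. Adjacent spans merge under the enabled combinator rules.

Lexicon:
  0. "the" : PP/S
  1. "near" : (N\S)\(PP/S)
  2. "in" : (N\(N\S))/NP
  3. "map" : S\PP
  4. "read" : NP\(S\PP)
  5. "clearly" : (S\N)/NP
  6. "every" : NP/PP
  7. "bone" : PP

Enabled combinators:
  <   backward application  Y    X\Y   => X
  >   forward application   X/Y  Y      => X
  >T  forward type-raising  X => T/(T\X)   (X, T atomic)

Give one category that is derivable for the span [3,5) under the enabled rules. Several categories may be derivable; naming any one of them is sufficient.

NP

[0,8] S   <
  [0,5] N   <
    [0,2] N\S   <
      [0,1] "the" : PP/S
      [1,2] "near" : (N\S)\(PP/S)
    [2,5] N\(N\S)   >
      [2,3] "in" : (N\(N\S))/NP
      [3,5] NP   <
        [3,4] "map" : S\PP
        [4,5] "read" : NP\(S\PP)
  [5,8] S\N   >
    [5,6] "clearly" : (S\N)/NP
    [6,8] NP   >
      [6,7] "every" : NP/PP
      [7,8] "bone" : PP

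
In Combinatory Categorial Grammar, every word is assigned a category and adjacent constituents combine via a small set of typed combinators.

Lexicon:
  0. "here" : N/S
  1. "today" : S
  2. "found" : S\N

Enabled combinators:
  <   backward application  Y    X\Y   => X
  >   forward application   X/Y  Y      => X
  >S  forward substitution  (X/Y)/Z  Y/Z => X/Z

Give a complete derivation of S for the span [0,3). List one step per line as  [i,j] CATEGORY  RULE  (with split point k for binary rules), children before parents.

[0,3] S   <
  [0,2] N   >
    [0,1] "here" : N/S
    [1,2] "today" : S
  [2,3] "found" : S\N

[0,1] N/S  lex  "here"
[1,2] S  lex  "today"
[0,2] N  >  k=1
[2,3] S\N  lex  "found"
[0,3] S  <  k=2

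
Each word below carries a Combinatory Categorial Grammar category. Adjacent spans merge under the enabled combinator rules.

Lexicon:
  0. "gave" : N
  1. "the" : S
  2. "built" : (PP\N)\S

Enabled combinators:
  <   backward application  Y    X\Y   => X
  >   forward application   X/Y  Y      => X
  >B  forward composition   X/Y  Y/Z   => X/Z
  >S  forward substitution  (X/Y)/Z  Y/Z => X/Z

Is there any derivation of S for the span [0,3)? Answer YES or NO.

N S (PP\N)\S
CKY chart[0,3] = {PP}; S ∉ chart

NO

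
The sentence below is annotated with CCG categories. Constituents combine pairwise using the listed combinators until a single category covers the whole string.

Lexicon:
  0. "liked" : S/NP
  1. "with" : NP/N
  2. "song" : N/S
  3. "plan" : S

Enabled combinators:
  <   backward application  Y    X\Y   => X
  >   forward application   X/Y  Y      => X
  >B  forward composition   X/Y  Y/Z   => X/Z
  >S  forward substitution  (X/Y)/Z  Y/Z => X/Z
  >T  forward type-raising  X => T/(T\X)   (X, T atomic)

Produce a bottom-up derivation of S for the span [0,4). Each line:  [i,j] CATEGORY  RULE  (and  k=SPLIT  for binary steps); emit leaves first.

[0,4] S   >
  [0,2] S/N   >B
    [0,1] "liked" : S/NP
    [1,2] "with" : NP/N
  [2,4] N   >
    [2,3] "song" : N/S
    [3,4] "plan" : S

[0,1] S/NP  lex  "liked"
[1,2] NP/N  lex  "with"
[0,2] S/N  >B  k=1
[2,3] N/S  lex  "song"
[3,4] S  lex  "plan"
[2,4] N  >  k=3
[0,4] S  >  k=2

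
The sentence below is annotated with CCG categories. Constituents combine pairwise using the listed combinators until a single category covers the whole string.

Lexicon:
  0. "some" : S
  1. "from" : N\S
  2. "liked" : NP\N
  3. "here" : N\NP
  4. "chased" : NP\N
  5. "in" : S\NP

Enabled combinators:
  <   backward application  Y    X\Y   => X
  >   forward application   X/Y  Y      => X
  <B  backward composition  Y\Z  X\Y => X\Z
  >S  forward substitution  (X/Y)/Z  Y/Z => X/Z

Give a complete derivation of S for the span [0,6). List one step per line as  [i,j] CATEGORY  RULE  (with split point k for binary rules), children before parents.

[0,1] S  lex  "some"
[1,2] N\S  lex  "from"
[0,2] N  <  k=1
[2,3] NP\N  lex  "liked"
[3,4] N\NP  lex  "here"
[2,4] N\N  <B  k=3
[4,5] NP\N  lex  "chased"
[5,6] S\NP  lex  "in"
[4,6] S\N  <B  k=5
[2,6] S\N  <B  k=4
[0,6] S  <  k=2

[0,6] S   <
  [0,2] N   <
    [0,1] "some" : S
    [1,2] "from" : N\S
  [2,6] S\N   <B
    [2,4] N\N   <B
      [2,3] "liked" : NP\N
      [3,4] "here" : N\NP
    [4,6] S\N   <B
      [4,5] "chased" : NP\N
      [5,6] "in" : S\NP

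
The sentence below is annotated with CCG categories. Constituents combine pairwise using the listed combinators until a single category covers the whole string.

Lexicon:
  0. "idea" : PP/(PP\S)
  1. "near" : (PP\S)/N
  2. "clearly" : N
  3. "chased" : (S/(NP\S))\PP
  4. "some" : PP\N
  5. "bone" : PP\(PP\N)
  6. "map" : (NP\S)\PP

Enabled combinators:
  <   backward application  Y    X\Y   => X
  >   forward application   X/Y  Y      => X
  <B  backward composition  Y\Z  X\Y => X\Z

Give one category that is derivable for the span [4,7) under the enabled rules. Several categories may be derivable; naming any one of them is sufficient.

[0,7] S   >
  [0,4] S/(NP\S)   <
    [0,3] PP   >
      [0,1] "idea" : PP/(PP\S)
      [1,3] PP\S   >
        [1,2] "near" : (PP\S)/N
        [2,3] "clearly" : N
    [3,4] "chased" : (S/(NP\S))\PP
  [4,7] NP\S   <
    [4,6] PP   <
      [4,5] "some" : PP\N
      [5,6] "bone" : PP\(PP\N)
    [6,7] "map" : (NP\S)\PP

NP\S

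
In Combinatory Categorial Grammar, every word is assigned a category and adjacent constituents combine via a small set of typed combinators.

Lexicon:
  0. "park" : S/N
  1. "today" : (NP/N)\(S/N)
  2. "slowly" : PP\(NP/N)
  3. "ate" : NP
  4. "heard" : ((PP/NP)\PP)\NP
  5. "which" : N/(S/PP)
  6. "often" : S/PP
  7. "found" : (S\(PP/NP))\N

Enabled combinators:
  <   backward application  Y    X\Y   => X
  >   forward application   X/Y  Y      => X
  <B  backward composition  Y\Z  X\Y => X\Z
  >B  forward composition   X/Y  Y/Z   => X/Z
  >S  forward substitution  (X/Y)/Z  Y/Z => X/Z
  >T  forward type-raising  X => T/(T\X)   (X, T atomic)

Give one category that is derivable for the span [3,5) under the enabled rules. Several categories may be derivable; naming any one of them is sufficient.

(PP/NP)\PP

[0,8] S   <
  [0,3] PP   <
    [0,2] NP/N   <
      [0,1] "park" : S/N
      [1,2] "today" : (NP/N)\(S/N)
    [2,3] "slowly" : PP\(NP/N)
  [3,8] S\PP   <B
    [3,5] (PP/NP)\PP   <
      [3,4] "ate" : NP
      [4,5] "heard" : ((PP/NP)\PP)\NP
    [5,8] S\(PP/NP)   <
      [5,7] N   >
        [5,6] "which" : N/(S/PP)
        [6,7] "often" : S/PP
      [7,8] "found" : (S\(PP/NP))\N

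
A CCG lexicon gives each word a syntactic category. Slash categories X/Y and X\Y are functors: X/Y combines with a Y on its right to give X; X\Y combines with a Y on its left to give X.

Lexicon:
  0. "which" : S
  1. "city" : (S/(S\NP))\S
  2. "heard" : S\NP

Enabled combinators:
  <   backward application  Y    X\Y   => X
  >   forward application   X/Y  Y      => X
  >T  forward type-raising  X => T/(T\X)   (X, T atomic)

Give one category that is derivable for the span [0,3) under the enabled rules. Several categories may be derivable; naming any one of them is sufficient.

S

[0,3] S   >
  [0,2] S/(S\NP)   <
    [0,1] "which" : S
    [1,2] "city" : (S/(S\NP))\S
  [2,3] "heard" : S\NP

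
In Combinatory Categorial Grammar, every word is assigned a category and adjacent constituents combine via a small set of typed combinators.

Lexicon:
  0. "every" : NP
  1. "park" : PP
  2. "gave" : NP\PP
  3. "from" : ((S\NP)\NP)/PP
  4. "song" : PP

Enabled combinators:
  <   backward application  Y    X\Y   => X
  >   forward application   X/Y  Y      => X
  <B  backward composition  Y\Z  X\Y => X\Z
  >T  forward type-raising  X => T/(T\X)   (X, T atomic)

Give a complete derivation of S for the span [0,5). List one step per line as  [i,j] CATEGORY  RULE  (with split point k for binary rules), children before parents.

[0,1] NP  lex  "every"
[1,2] PP  lex  "park"
[1,2] NP/(NP\PP)  >T
[2,3] NP\PP  lex  "gave"
[1,3] NP  >  k=2
[3,4] ((S\NP)\NP)/PP  lex  "from"
[4,5] PP  lex  "song"
[3,5] (S\NP)\NP  >  k=4
[1,5] S\NP  <  k=3
[0,5] S  <  k=1

[0,5] S   <
  [0,1] "every" : NP
  [1,5] S\NP   <
    [1,3] NP   >
      [1,2] NP/(NP\PP)   >T
        [1,2] "park" : PP
      [2,3] "gave" : NP\PP
    [3,5] (S\NP)\NP   >
      [3,4] "from" : ((S\NP)\NP)/PP
      [4,5] "song" : PP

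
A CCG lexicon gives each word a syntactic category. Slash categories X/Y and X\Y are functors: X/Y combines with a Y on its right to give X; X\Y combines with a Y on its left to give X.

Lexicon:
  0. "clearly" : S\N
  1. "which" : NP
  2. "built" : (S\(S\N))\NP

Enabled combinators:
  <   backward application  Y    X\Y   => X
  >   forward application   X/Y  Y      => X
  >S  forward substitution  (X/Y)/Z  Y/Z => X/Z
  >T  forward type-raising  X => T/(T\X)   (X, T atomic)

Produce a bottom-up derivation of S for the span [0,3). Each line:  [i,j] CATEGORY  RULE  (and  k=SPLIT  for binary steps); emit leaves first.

[0,3] S   <
  [0,1] "clearly" : S\N
  [1,3] S\(S\N)   <
    [1,2] "which" : NP
    [2,3] "built" : (S\(S\N))\NP

[0,1] S\N  lex  "clearly"
[1,2] NP  lex  "which"
[2,3] (S\(S\N))\NP  lex  "built"
[1,3] S\(S\N)  <  k=2
[0,3] S  <  k=1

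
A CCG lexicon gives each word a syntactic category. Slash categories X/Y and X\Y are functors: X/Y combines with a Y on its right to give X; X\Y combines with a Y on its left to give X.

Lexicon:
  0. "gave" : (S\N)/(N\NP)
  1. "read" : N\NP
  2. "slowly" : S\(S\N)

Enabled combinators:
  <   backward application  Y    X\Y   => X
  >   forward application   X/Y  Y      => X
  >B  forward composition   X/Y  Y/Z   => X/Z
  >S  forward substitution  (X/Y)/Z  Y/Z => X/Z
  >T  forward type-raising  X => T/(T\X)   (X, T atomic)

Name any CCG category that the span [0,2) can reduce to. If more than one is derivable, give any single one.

[0,3] S   <
  [0,2] S\N   >
    [0,1] "gave" : (S\N)/(N\NP)
    [1,2] "read" : N\NP
  [2,3] "slowly" : S\(S\N)

S\N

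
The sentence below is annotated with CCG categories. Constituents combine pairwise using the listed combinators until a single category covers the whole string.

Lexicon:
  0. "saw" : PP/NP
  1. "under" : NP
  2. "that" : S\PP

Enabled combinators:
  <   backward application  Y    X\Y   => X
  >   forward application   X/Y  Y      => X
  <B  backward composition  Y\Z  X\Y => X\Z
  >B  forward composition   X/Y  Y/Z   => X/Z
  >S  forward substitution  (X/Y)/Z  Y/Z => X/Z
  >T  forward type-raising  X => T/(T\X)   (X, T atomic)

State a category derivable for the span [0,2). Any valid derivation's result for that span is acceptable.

PP

[0,3] S   <
  [0,2] PP   >
    [0,1] "saw" : PP/NP
    [1,2] "under" : NP
  [2,3] "that" : S\PP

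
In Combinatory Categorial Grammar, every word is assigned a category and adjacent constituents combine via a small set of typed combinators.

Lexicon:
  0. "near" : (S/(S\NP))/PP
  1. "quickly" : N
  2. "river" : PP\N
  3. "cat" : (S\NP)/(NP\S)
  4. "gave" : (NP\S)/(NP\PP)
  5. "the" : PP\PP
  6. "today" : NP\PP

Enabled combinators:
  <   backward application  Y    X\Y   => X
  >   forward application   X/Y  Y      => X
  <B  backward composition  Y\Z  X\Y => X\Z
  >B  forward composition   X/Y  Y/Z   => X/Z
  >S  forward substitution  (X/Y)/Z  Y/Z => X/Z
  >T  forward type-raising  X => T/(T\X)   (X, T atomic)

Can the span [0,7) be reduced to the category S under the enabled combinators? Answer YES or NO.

[0,7] S   >
  [0,3] S/(S\NP)   >
    [0,1] "near" : (S/(S\NP))/PP
    [1,3] PP   >
      [1,2] PP/(PP\N)   >T
        [1,2] "quickly" : N
      [2,3] "river" : PP\N
  [3,7] S\NP   >
    [3,4] "cat" : (S\NP)/(NP\S)
    [4,7] NP\S   >
      [4,5] "gave" : (NP\S)/(NP\PP)
      [5,7] NP\PP   <B
        [5,6] "the" : PP\PP
        [6,7] "today" : NP\PP

YES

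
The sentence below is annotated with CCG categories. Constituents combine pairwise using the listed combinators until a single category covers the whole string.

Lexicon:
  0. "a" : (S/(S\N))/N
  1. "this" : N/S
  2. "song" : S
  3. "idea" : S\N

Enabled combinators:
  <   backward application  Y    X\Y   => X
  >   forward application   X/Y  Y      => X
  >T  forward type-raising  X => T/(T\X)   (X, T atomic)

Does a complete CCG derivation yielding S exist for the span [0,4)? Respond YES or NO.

YES

[0,4] S   >
  [0,3] S/(S\N)   >
    [0,1] "a" : (S/(S\N))/N
    [1,3] N   >
      [1,2] "this" : N/S
      [2,3] "song" : S
  [3,4] "idea" : S\N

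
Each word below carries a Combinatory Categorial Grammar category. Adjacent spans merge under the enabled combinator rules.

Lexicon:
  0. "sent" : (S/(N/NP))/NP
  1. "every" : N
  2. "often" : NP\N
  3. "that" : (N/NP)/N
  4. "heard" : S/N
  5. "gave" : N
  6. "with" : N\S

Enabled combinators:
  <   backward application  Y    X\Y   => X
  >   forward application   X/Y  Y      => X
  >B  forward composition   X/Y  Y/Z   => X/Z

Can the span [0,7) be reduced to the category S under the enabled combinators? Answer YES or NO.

YES

[0,7] S   >
  [0,3] S/(N/NP)   >
    [0,1] "sent" : (S/(N/NP))/NP
    [1,3] NP   <
      [1,2] "every" : N
      [2,3] "often" : NP\N
  [3,7] N/NP   >
    [3,4] "that" : (N/NP)/N
    [4,7] N   <
      [4,6] S   >
        [4,5] "heard" : S/N
        [5,6] "gave" : N
      [6,7] "with" : N\S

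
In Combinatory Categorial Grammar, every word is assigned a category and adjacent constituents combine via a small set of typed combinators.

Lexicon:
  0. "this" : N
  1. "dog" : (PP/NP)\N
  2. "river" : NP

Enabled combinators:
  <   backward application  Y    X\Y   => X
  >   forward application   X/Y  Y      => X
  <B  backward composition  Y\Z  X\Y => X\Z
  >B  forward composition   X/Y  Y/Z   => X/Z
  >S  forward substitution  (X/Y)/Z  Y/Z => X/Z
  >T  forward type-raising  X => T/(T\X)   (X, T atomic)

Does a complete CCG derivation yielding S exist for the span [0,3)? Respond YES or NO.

N (PP/NP)\N NP
CKY chart[0,3] = {N/(N\PP), NP/(NP\PP), PP, PP/(NP\NP), PP/(PP\PP), S/(S\PP)}; S ∉ chart

NO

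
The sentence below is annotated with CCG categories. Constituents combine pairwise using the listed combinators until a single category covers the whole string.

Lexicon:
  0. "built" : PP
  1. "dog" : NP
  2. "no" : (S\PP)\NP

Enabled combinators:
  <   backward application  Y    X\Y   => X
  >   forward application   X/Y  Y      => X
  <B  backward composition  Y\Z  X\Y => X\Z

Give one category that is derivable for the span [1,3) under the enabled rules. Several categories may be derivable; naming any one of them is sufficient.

S\PP

[0,3] S   <
  [0,1] "built" : PP
  [1,3] S\PP   <
    [1,2] "dog" : NP
    [2,3] "no" : (S\PP)\NP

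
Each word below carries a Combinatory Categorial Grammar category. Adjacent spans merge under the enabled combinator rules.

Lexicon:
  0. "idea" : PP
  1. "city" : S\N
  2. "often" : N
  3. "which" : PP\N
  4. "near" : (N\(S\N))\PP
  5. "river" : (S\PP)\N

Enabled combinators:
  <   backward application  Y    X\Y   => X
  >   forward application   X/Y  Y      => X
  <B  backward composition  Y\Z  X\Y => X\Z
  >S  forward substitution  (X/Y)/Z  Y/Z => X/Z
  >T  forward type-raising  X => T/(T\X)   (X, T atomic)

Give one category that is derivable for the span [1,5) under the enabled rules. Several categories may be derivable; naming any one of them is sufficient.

[0,6] S   >
  [0,1] S/(S\PP)   >T
    [0,1] "idea" : PP
  [1,6] S\PP   <
    [1,5] N   <
      [1,2] "city" : S\N
      [2,5] N\(S\N)   <
        [2,4] PP   <
          [2,3] "often" : N
          [3,4] "which" : PP\N
        [4,5] "near" : (N\(S\N))\PP
    [5,6] "river" : (S\PP)\N

N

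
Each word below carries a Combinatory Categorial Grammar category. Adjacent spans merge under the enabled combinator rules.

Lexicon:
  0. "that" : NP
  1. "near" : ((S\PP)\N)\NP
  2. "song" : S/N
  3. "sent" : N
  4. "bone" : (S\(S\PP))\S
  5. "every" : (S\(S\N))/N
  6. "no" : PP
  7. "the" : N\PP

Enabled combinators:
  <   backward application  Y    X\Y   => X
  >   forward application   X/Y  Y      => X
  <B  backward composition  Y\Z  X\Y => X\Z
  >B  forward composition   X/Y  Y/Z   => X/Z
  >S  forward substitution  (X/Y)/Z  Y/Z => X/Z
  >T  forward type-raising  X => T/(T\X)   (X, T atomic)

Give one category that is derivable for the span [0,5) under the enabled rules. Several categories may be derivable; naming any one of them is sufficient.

[0,8] S   <
  [0,5] S\N   <B
    [0,2] (S\PP)\N   <
      [0,1] "that" : NP
      [1,2] "near" : ((S\PP)\N)\NP
    [2,5] S\(S\PP)   <
      [2,4] S   >
        [2,3] "song" : S/N
        [3,4] "sent" : N
      [4,5] "bone" : (S\(S\PP))\S
  [5,8] S\(S\N)   >
    [5,6] "every" : (S\(S\N))/N
    [6,8] N   <
      [6,7] "no" : PP
      [7,8] "the" : N\PP

S\N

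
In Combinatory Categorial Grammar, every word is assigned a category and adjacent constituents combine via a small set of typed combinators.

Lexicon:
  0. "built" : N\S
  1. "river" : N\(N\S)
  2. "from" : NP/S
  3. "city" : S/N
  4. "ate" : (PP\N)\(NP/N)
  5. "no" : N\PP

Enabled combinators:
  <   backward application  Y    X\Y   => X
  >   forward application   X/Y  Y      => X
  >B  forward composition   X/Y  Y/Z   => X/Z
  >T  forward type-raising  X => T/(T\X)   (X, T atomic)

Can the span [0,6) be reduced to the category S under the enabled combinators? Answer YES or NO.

N\S N\(N\S) NP/S S/N (PP\N)\(NP/N) N\PP
CKY chart[0,6] = {N, N/(N\N), NP/(NP\N), PP/(PP\N), S/(S\N)}; S ∉ chart

NO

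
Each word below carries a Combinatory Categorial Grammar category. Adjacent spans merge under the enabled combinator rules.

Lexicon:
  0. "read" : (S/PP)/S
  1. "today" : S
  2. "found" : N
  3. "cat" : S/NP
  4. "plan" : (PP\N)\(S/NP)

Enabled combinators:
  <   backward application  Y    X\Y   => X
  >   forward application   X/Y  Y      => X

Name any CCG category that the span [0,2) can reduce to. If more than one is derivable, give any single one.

S/PP

[0,5] S   >
  [0,2] S/PP   >
    [0,1] "read" : (S/PP)/S
    [1,2] "today" : S
  [2,5] PP   <
    [2,3] "found" : N
    [3,5] PP\N   <
      [3,4] "cat" : S/NP
      [4,5] "plan" : (PP\N)\(S/NP)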